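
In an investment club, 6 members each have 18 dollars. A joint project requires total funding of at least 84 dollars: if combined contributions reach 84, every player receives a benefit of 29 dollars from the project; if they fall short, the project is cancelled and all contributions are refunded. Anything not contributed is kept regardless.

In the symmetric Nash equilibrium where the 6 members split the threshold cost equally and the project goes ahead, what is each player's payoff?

33 dollars

Equal share of the threshold: 84/6 = 14.
At this profile no one gains by cutting their contribution: any cut drops the total below 84, the project is cancelled, contributions are refunded, and the deviator ends with 18, which is less than 18 − 14 + 29 = 33. Contributing more than 14 just wastes the excess. So contributing exactly 14 is a best response.
Each player's payoff: 18 − 14 + 29 = 33.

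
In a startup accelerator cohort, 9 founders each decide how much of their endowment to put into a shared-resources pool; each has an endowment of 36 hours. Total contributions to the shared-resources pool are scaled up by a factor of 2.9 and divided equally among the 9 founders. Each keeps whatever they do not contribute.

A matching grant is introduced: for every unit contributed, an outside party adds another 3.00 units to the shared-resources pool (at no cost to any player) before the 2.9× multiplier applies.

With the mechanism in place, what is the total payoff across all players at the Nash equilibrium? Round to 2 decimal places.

With the mechanism, a contributed unit returns 2.9 × 4.00 / 9 = 1.2889 per unit of net cost to the contributor — now above 1 — so contributing fully is weakly dominant for every player.
So the Nash equilibrium is full contribution by all 9; the group earns 2.9 × 4.00 × 324 = 3758.40.

3758.40 hours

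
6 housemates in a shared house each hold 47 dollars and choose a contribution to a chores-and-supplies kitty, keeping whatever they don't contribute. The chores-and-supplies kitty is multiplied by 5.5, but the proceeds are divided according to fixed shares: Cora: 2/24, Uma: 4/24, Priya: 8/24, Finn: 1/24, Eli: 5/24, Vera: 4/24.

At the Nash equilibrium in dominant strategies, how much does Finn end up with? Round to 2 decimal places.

68.54 dollars

A player with share s gets back 5.5·s per unit contributed, so full contribution is dominant for anyone with s > 1/5.5 = 0.1818 and zero contribution is dominant for anyone below.
Priya and Eli are above the threshold, contributing 47 each; the remaining 4 contribute 0. Total contributed: 94.
Finn keeps 47 and receives 5.5 × 94 × 1/24 = 21.54 from the chores-and-supplies kitty, for a payoff of 68.54.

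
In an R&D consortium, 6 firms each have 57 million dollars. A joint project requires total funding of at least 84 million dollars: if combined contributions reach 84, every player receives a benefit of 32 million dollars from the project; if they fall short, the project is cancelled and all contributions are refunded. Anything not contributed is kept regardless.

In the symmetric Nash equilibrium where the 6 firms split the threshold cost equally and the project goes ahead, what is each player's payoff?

Equal share of the threshold: 84/6 = 14.
At this profile no one gains by cutting their contribution: any cut drops the total below 84, the project is cancelled, contributions are refunded, and the deviator ends with 57, which is less than 57 − 14 + 32 = 75. Contributing more than 14 just wastes the excess. So contributing exactly 14 is a best response.
Each player's payoff: 57 − 14 + 32 = 75.

75 million dollars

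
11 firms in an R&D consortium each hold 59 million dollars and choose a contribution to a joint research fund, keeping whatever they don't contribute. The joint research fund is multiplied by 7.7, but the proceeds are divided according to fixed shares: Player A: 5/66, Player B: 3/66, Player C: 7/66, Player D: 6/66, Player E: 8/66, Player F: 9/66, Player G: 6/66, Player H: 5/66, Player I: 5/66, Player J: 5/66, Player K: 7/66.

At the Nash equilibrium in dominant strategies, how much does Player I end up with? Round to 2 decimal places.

A player with share s gets back 7.7·s per unit contributed, so full contribution is dominant for anyone with s > 1/7.7 = 0.1299 and zero contribution is dominant for anyone below.
Player F alone (share 9/66) is above the threshold, contributing 59; the remaining 10 contribute 0. Total contributed: 59.
Player I keeps 59 and receives 7.7 × 59 × 5/66 = 34.42 from the joint research fund, for a payoff of 93.42.

93.42 million dollars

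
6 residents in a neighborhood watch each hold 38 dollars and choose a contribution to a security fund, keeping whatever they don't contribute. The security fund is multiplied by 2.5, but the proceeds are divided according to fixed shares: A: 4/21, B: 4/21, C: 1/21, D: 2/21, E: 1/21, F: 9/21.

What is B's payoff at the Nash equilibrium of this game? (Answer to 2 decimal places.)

56.10 dollars

Each unit j contributes comes back to j as 2.5 × (j's share), so j prefers to contribute only if that share exceeds 1/2.5 = 0.4000; otherwise keeping the unit dominates.
Only F (9/21) clears that bar, contributing 38; the remaining 5 contribute 0. Total contributed: 38.
B keeps 38 and receives 2.5 × 38 × 4/21 = 18.10 from the security fund, for a payoff of 56.10.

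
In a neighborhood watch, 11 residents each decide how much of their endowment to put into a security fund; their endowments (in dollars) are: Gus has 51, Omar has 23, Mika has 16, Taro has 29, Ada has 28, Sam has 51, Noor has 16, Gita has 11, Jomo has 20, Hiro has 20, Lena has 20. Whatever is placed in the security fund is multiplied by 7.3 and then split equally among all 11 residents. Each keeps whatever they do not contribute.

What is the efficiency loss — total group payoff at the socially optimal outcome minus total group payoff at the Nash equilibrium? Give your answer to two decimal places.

1795.50 dollars

The private return per contributed unit is 7.3/11 = 0.6636 < 1 for every player regardless of endowment, so the Nash equilibrium is zero contribution and the group total is Σ E_j = 51 + 23 + 16 + 29 + 28 + 51 + 16 + 11 + 20 + 20 + 20 = 285.
Each contributed unit returns 7.300 to the group, so the social optimum is full contribution by everyone: group total = 7.300 × 285 = 2080.50.
Efficiency loss = (7.300 − 1) × 285 = 1795.50.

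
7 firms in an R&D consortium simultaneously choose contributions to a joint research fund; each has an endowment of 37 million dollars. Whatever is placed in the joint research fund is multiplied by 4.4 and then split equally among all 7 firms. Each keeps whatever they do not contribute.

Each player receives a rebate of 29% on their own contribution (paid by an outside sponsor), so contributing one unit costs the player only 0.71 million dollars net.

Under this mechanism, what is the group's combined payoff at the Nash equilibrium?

259.00 million dollars

The effective private return is (4.4/7) / 0.71 = 0.8853, which is still under 1, so the mechanism doesn't change anyone's dominant strategy: zero contribution.
At the Nash equilibrium no one contributes; group total payoff = 7 × 37 = 259.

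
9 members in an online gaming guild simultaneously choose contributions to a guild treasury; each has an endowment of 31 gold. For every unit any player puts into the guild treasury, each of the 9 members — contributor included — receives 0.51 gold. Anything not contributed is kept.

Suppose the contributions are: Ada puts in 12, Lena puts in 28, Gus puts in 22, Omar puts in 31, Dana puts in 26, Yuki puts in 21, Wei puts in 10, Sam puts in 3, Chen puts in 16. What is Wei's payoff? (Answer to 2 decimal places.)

Total contributed: 12 + 28 + 22 + 31 + 26 + 21 + 10 + 3 + 16 = 169.
Each receives 0.51 × 169 = 86.19 from the guild treasury.
Wei keeps 31 − 10 = 21, so Wei's payoff is 21 + 86.19 = 107.19.

107.19 gold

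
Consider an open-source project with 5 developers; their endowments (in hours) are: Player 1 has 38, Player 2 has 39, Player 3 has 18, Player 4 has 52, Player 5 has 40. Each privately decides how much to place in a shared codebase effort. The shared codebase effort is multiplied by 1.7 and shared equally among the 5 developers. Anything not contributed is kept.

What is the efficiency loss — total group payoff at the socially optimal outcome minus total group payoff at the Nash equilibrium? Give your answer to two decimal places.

The private return per contributed unit is 1.7/5 = 0.3400 < 1 for every player regardless of endowment, so the Nash equilibrium is zero contribution and the group total is Σ E_j = 38 + 39 + 18 + 52 + 40 = 187.
Each contributed unit returns 1.700 to the group, so the social optimum is full contribution by everyone: group total = 1.700 × 187 = 317.90.
Efficiency loss = (1.700 − 1) × 187 = 130.90.

130.90 hours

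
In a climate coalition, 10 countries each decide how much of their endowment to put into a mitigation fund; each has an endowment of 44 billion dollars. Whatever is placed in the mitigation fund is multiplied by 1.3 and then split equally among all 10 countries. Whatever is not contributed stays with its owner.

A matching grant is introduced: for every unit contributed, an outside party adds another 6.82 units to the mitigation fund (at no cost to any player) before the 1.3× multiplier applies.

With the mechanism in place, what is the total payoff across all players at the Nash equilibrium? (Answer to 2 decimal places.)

The effective private return per unit is now 1.3 × 7.82 / 10 = 1.0166 > 1, so every player's dominant strategy flips to full contribution.
So the Nash equilibrium is full contribution by all 10; the group earns 1.3 × 7.82 × 440 = 4473.04.

4473.04 billion dollars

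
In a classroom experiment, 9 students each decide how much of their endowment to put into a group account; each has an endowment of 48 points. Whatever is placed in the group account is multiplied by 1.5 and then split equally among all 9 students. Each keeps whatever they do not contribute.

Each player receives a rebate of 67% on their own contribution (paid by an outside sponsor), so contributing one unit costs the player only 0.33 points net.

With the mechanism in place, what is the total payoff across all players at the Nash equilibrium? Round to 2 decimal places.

The effective private return is (1.5/9) / 0.33 = 0.5051, which is still under 1, so the mechanism doesn't change anyone's dominant strategy: zero contribution.
At the Nash equilibrium no one contributes; group total payoff = 9 × 48 = 432.

432.00 points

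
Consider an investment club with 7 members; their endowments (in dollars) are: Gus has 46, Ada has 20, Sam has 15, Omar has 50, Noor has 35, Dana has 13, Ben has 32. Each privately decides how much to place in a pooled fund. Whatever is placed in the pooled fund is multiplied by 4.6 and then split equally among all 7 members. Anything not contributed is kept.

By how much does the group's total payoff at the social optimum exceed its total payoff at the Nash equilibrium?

The private return per contributed unit is 4.6/7 = 0.6571 < 1 for every player regardless of endowment, so the Nash equilibrium is zero contribution and the group total is Σ E_j = 46 + 20 + 15 + 50 + 35 + 13 + 32 = 211.
Each contributed unit returns 4.600 to the group, so the social optimum is full contribution by everyone: group total = 4.600 × 211 = 970.60.
Efficiency loss = (4.600 − 1) × 211 = 759.60.

759.60 dollars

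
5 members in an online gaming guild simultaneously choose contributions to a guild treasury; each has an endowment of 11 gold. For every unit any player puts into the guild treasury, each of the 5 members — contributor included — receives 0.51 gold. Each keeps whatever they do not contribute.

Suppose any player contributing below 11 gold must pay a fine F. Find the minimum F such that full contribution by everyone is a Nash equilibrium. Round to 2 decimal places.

Given the others contribute fully, the best deviation is to contribute 0 (any partial contribution still incurs the fine and gives up units whose private return 0.51 is below 1).
Deviating from 11 to 0 saves 11 gold but forfeits the deviator's share of the drop in the guild treasury: 0.51 × 11 = 5.61.
So the deviation gain is 11 − 5.61 = 5.39, and the fine must be at least 5.39 gold to wipe it out.

5.39 gold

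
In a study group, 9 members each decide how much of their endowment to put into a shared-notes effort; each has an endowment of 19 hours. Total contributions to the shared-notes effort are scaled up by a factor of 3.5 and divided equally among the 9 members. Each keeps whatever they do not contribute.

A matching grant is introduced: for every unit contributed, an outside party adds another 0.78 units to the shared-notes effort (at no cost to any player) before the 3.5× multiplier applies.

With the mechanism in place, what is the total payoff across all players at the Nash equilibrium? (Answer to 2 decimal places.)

Even with the mechanism, each unit contributed returns only 3.5 × 1.78 / 9 = 0.6922 per unit of net cost, so contributing nothing is still dominant.
At the Nash equilibrium no one contributes; group total payoff = 9 × 19 = 171.

171.00 hours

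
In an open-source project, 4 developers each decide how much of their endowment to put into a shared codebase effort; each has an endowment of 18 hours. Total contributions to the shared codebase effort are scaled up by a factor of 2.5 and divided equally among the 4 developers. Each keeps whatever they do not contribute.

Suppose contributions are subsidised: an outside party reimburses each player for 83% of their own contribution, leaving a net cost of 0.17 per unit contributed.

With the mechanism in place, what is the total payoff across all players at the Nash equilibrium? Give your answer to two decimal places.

The effective private return per unit is now (2.5/4) / 0.17 = 3.6765 > 1, so every player's dominant strategy flips to full contribution.
So the Nash equilibrium is full contribution by all 4; the group earns 4 × (18 × 0.83 + 2.5 × 18) = 239.76.

239.76 hours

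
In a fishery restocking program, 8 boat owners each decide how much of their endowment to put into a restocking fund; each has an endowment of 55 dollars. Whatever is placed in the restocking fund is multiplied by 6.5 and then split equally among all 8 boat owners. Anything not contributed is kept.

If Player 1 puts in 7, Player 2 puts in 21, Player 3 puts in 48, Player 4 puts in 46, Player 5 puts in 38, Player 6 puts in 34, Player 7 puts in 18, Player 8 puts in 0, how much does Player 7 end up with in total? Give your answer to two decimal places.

209.25 dollars

Total contributed: 7 + 21 + 48 + 46 + 38 + 34 + 18 + 0 = 212.
Each receives 6.5 × 212 / 8 = 172.25 from the restocking fund.
Player 7 keeps 55 − 18 = 37, so Player 7's payoff is 37 + 172.25 = 209.25.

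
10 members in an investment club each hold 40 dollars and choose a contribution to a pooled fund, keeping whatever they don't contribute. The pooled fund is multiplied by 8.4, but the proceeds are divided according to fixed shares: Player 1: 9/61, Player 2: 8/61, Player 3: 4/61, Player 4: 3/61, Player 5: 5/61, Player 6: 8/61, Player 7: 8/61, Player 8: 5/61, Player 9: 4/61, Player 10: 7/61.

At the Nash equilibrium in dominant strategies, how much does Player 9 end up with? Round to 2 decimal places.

A player with share s gets back 8.4·s per unit contributed, so full contribution is dominant for anyone with s > 1/8.4 = 0.1190 and zero contribution is dominant for anyone below.
Player 1, Player 2, Player 6 and Player 7 clear that bar, contributing 40 each; the remaining 6 contribute 0. Total contributed: 160.
Player 9 keeps 40 and receives 8.4 × 160 × 4/61 = 88.13 from the pooled fund, for a payoff of 128.13.

128.13 dollars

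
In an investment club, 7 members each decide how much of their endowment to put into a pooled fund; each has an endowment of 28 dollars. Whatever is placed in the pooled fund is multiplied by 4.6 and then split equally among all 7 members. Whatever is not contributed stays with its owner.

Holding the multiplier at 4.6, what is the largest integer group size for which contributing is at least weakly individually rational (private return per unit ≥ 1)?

4

Private return per unit is 4.6/(group size), which is ≥ 1 whenever the group size is ≤ 4.6.
The largest such integer is 4.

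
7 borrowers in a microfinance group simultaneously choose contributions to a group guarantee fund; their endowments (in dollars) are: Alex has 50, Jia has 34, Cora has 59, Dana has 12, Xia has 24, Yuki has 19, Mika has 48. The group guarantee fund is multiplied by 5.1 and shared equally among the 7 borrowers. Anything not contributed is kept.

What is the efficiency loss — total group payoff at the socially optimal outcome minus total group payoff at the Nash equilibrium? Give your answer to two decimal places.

1008.60 dollars

The private return per contributed unit is 5.1/7 = 0.7286 < 1 for every player regardless of endowment, so the Nash equilibrium is zero contribution and the group total is Σ E_j = 50 + 34 + 59 + 12 + 24 + 19 + 48 = 246.
Each contributed unit returns 5.100 to the group, so the social optimum is full contribution by everyone: group total = 5.100 × 246 = 1254.60.
Efficiency loss = (5.100 − 1) × 246 = 1008.60.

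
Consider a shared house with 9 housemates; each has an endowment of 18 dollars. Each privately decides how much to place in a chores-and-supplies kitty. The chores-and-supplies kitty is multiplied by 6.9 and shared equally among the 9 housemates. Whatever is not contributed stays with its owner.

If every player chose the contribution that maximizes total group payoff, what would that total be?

Each contributed unit returns 6.900 to the group as a whole (0.7667 to each of 9 players), which exceeds 1, so the social optimum is full contribution: group total = 6.900 × 162 = 1117.80.

1117.80 dollars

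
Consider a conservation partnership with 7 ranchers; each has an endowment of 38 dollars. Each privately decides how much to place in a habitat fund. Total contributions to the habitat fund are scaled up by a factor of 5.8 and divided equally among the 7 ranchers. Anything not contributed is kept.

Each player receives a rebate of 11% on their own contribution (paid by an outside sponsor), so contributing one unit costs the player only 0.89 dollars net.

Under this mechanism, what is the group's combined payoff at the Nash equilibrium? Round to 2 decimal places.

266.00 dollars

The effective private return is (5.8/7) / 0.89 = 0.9310, which is still under 1, so the mechanism doesn't change anyone's dominant strategy: zero contribution.
Everyone keeps their endowment and the group total is 7 × 38 = 266.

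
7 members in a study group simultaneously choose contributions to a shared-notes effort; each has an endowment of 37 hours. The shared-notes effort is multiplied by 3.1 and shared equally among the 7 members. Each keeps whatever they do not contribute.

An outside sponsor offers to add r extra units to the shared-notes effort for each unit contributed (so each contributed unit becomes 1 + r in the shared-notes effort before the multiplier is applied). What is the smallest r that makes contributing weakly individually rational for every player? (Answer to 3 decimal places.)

With matching at rate r, one contributed unit becomes (1 + r) in the shared-notes effort and returns 3.1 × (1 + r) / 7 to the contributor.
Setting this equal to 1: 1 + r = 7/3.1 = 2.2581.
So the minimum matching rate is r = 2.2581 − 1 = 1.258.

1.258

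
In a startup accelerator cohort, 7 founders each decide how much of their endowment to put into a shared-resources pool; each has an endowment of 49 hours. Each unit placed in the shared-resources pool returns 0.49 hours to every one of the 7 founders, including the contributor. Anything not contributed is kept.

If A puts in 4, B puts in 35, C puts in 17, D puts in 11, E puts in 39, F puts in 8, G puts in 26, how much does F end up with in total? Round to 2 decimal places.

109.60 hours

Total contributed: 4 + 35 + 17 + 11 + 39 + 8 + 26 = 140.
Each receives 0.49 × 140 = 68.60 from the shared-resources pool.
F keeps 49 − 8 = 41, so F's payoff is 41 + 68.60 = 109.60.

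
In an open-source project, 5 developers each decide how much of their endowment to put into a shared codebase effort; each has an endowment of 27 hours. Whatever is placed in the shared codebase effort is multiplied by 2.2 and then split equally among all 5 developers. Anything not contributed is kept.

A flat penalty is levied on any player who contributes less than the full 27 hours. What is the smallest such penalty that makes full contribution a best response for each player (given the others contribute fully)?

Given the others contribute fully, the best deviation is to contribute 0 (any partial contribution still incurs the fine and gives up units whose private return 0.4400 is below 1).
Deviating from 27 to 0 saves 27 hours but forfeits the deviator's share of the drop in the shared codebase effort: 2.2/5 × 27 = 11.88.
So the deviation gain is 27 − 11.88 = 15.12, and the fine must be at least 15.12 hours to wipe it out.

15.12 hours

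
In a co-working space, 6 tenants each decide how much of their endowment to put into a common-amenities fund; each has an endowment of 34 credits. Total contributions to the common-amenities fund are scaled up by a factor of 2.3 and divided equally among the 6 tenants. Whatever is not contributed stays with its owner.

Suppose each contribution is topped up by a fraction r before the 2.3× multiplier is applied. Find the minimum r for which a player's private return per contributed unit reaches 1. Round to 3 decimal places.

With matching at rate r, one contributed unit becomes (1 + r) in the common-amenities fund and returns 2.3 × (1 + r) / 6 to the contributor.
Setting this equal to 1: 1 + r = 6/2.3 = 2.6087.
So the minimum matching rate is r = 2.6087 − 1 = 1.609.

1.609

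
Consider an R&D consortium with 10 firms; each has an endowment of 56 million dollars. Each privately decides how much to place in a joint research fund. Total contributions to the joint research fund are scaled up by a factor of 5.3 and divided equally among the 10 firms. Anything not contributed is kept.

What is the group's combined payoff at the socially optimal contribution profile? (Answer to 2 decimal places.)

Each contributed unit returns 5.300 to the group as a whole (0.5300 to each of 10 players), which exceeds 1, so the social optimum is full contribution: group total = 5.300 × 560 = 2968.00.

2968.00 million dollars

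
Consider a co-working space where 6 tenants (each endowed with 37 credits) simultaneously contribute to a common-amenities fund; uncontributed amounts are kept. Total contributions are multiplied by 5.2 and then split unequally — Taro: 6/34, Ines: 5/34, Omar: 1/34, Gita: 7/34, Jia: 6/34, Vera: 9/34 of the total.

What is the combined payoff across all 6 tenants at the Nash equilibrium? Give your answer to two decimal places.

Each unit j contributes comes back to j as 5.2 × (j's share), so j prefers to contribute only if that share exceeds 1/5.2 = 0.1923; otherwise keeping the unit dominates.
The shares above 0.1923 belong to Gita and Vera, contributing 37 each; the remaining 4 contribute 0. Total contributed: 74.
The common-amenities fund pays out 5.2 × 74 = 384.80 in total (split across the unequal shares, but the aggregate is all that matters for the group sum).
The 4 free-riders keep 37 each, adding 148. Group total = 148 + 384.80 = 532.80.

532.80 credits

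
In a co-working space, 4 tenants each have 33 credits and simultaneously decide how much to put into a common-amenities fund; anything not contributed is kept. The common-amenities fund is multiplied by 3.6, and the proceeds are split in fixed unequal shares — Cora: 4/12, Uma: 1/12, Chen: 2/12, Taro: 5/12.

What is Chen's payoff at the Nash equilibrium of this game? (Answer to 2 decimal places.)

72.60 credits

Each unit j contributes comes back to j as 3.6 × (j's share), so j prefers to contribute only if that share exceeds 1/3.6 = 0.2778; otherwise keeping the unit dominates.
Cora and Taro are above the threshold, contributing 33 each; the remaining 2 contribute 0. Total contributed: 66.
Chen keeps 33 and receives 3.6 × 66 × 2/12 = 39.60 from the common-amenities fund, for a payoff of 72.60.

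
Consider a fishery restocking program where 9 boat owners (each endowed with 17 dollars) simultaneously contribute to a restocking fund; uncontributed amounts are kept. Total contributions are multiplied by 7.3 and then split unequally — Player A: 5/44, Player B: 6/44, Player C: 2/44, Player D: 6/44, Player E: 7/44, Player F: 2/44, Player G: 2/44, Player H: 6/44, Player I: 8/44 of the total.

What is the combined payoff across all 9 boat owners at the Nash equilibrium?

Player j's private return per contributed unit is 7.3 × (j's share). Contributing is weakly dominant for j when that share is at least 1/7.3 = 0.1370, and contributing 0 is dominant otherwise.
Player E and Player I are above the threshold, contributing 17 each; the remaining 7 contribute 0. Total contributed: 34.
The restocking fund pays out 7.3 × 34 = 248.20 in total (split across the unequal shares, but the aggregate is all that matters for the group sum).
The 7 free-riders keep 17 each, adding 119. Group total = 119 + 248.20 = 367.20.

367.20 dollars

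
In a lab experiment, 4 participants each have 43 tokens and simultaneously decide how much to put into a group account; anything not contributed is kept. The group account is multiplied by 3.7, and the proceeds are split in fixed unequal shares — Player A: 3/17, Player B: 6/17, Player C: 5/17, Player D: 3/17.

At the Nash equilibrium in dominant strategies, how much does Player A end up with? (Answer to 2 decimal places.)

99.15 tokens

For player j, contributing a unit is worthwhile iff 3.7 × (j's share) ≥ 1, i.e. iff j's share is at least 0.2703.
Player B and Player C are above the threshold, contributing 43 each; the remaining 2 contribute 0. Total contributed: 86.
Player A keeps 43 and receives 3.7 × 86 × 3/17 = 56.15 from the group account, for a payoff of 99.15.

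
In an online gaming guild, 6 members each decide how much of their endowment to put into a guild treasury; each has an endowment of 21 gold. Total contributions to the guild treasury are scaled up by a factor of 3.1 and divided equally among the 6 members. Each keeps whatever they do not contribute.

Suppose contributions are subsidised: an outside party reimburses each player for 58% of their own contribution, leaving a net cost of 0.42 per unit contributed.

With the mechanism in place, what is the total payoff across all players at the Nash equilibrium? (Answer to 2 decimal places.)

The effective private return per unit is now (3.1/6) / 0.42 = 1.2302 > 1, so every player's dominant strategy flips to full contribution.
At the Nash equilibrium everyone contributes 21. Group total payoff = 6 × (21 × 0.58 + 3.1 × 21) = 463.68.

463.68 gold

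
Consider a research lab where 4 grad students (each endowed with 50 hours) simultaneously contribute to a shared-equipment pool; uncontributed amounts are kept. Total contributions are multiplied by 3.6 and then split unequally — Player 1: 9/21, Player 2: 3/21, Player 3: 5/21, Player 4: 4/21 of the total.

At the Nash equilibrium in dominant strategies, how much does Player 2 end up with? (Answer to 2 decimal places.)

75.71 hours

Player j's private return per contributed unit is 3.6 × (j's share). Contributing is weakly dominant for j when that share is at least 1/3.6 = 0.2778, and contributing 0 is dominant otherwise.
Only Player 1 (9/21) clears that bar, contributing 50; the remaining 3 contribute 0. Total contributed: 50.
Player 2 keeps 50 and receives 3.6 × 50 × 3/21 = 25.71 from the shared-equipment pool, for a payoff of 75.71.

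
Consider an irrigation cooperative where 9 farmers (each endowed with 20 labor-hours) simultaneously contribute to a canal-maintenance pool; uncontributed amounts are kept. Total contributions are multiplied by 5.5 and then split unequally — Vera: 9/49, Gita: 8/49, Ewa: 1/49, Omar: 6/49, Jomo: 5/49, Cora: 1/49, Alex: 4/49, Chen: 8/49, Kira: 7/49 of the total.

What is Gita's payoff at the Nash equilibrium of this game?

37.96 labor-hours

Player j's private return per contributed unit is 5.5 × (j's share). Contributing is weakly dominant for j when that share is at least 1/5.5 = 0.1818, and contributing 0 is dominant otherwise.
Vera alone (share 9/49) is above the threshold, contributing 20; the remaining 8 contribute 0. Total contributed: 20.
Gita keeps 20 and receives 5.5 × 20 × 8/49 = 17.96 from the canal-maintenance pool, for a payoff of 37.96.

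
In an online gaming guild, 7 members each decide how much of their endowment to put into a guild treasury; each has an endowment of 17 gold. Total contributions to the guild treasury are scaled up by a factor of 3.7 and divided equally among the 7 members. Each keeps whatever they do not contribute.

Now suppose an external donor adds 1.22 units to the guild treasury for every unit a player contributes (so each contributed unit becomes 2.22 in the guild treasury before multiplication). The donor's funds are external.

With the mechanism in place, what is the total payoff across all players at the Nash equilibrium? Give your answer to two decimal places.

With the mechanism, a contributed unit returns 3.7 × 2.22 / 7 = 1.1734 per unit of net cost to the contributor — now above 1 — so contributing fully is weakly dominant for every player.
At the Nash equilibrium everyone contributes 17. Group total payoff = 3.7 × 2.22 × 119 = 977.47.

977.47 gold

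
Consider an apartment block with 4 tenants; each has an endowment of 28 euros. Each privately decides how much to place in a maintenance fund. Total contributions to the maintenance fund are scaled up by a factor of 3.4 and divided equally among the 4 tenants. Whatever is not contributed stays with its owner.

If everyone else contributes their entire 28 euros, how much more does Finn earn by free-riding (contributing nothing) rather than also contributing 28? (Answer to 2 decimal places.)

Switching from a contribution of 28 to 0 lets Finn keep an extra 28 euros, but lowers the maintenance fund by 28, which costs Finn their own share of that drop: 3.4/4 × 28 = 23.80.
Net gain = 28 − 23.80 = 4.20. The private return per contributed unit (0.8500) is below 1, so free-riding is indeed the best response regardless of what the others do.

4.20 euros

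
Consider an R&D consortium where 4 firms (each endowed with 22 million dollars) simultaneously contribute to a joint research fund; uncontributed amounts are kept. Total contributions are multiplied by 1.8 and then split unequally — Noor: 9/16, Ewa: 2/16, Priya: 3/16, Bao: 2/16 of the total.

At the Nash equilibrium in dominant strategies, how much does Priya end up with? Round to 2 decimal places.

29.43 million dollars

Player j's private return per contributed unit is 1.8 × (j's share). Contributing is weakly dominant for j when that share is at least 1/1.8 = 0.5556, and contributing 0 is dominant otherwise.
Only Noor (9/16) clears that bar, contributing 22; the remaining 3 contribute 0. Total contributed: 22.
Priya keeps 22 and receives 1.8 × 22 × 3/16 = 7.43 from the joint research fund, for a payoff of 29.43.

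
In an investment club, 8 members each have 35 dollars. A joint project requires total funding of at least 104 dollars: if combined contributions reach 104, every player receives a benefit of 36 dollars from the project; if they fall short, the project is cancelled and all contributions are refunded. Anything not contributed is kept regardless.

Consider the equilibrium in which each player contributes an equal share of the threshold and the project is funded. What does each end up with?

58 dollars

Equal share of the threshold: 104/8 = 13.
At this profile no one gains by cutting their contribution: any cut drops the total below 104, the project is cancelled, contributions are refunded, and the deviator ends with 35, which is less than 35 − 13 + 36 = 58. Contributing more than 13 just wastes the excess. So contributing exactly 13 is a best response.
Each player's payoff: 35 − 13 + 36 = 58.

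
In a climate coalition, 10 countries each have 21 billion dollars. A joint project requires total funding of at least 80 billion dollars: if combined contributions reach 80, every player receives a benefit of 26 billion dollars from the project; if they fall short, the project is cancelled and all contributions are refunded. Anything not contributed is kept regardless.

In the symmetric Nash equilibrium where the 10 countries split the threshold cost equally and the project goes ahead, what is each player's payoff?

39 billion dollars

Equal share of the threshold: 80/10 = 8.
At this profile no one gains by cutting their contribution: any cut drops the total below 80, the project is cancelled, contributions are refunded, and the deviator ends with 21, which is less than 21 − 8 + 26 = 39. Contributing more than 8 just wastes the excess. So contributing exactly 8 is a best response.
Each player's payoff: 21 − 8 + 26 = 39.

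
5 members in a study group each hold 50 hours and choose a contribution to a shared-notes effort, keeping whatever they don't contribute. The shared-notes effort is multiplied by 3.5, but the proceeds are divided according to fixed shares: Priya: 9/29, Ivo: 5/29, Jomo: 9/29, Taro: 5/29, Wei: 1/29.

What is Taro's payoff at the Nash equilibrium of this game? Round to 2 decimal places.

A player with share s gets back 3.5·s per unit contributed, so full contribution is dominant for anyone with s > 1/3.5 = 0.2857 and zero contribution is dominant for anyone below.
The shares above 0.2857 belong to Priya and Jomo, contributing 50 each; the remaining 3 contribute 0. Total contributed: 100.
Taro keeps 50 and receives 3.5 × 100 × 5/29 = 60.34 from the shared-notes effort, for a payoff of 110.34.

110.34 hours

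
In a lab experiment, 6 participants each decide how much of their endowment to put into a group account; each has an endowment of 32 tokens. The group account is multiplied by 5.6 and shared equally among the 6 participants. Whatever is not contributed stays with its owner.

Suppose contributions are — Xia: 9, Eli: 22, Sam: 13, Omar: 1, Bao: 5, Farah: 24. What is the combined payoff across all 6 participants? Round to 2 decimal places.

532.40 tokens

Total contributed: 9 + 22 + 13 + 1 + 5 + 24 = 74; total kept: 6 × 32 − 74 = 118.
The group account pays out 5.6 × 74 = 414.40 in aggregate.
Group total = 118 + 414.40 = 532.40.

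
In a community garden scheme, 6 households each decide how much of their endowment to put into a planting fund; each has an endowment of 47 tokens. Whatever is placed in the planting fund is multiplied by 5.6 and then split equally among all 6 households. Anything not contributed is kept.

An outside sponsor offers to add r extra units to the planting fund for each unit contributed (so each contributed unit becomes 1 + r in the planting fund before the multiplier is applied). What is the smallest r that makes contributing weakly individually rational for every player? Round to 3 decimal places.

0.071

With matching at rate r, one contributed unit becomes (1 + r) in the planting fund and returns 5.6 × (1 + r) / 6 to the contributor.
Setting this equal to 1: 1 + r = 6/5.6 = 1.0714.
So the minimum matching rate is r = 1.0714 − 1 = 0.071.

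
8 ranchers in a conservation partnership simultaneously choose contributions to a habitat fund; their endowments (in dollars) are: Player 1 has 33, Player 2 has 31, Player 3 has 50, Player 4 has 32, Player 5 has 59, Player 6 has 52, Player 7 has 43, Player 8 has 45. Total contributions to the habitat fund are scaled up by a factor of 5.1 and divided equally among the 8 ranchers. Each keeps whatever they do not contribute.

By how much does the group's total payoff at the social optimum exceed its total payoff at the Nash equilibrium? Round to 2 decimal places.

The private return per contributed unit is 5.1/8 = 0.6375 < 1 for every player regardless of endowment, so the Nash equilibrium is zero contribution and the group total is Σ E_j = 33 + 31 + 50 + 32 + 59 + 52 + 43 + 45 = 345.
Each contributed unit returns 5.100 to the group, so the social optimum is full contribution by everyone: group total = 5.100 × 345 = 1759.50.
Efficiency loss = (5.100 − 1) × 345 = 1414.50.

1414.50 dollars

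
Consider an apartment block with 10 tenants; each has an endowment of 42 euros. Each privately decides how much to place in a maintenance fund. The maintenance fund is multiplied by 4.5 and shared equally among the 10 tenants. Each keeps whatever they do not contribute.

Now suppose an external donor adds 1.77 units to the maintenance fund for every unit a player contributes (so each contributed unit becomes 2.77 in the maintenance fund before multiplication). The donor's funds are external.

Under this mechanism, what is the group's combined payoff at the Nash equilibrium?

5235.30 euros

Under the mechanism each unit contributed yields 4.5 × 2.77 / 10 = 1.2465 back to its contributor per unit of net cost, which exceeds 1, making full contribution the dominant choice for everyone.
So the Nash equilibrium is full contribution by all 10; the group earns 4.5 × 2.77 × 420 = 5235.30.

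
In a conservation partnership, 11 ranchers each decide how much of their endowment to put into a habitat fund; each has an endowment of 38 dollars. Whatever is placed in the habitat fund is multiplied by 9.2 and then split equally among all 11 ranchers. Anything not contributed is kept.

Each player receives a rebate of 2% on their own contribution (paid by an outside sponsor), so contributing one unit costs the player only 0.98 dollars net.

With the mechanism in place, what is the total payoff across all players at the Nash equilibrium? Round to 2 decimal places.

Even with the mechanism, each unit contributed returns only (9.2/11) / 0.98 = 0.8534 per unit of net cost, so contributing nothing is still dominant.
At the Nash equilibrium no one contributes; group total payoff = 11 × 38 = 418.

418.00 dollars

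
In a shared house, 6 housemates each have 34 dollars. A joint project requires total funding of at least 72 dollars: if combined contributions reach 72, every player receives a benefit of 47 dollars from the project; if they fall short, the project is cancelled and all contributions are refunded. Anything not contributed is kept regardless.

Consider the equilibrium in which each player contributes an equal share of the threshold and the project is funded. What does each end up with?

69 dollars

Equal share of the threshold: 72/6 = 12.
At this profile no one gains by cutting their contribution: any cut drops the total below 72, the project is cancelled, contributions are refunded, and the deviator ends with 34, which is less than 34 − 12 + 47 = 69. Contributing more than 12 just wastes the excess. So contributing exactly 12 is a best response.
Each player's payoff: 34 − 12 + 47 = 69.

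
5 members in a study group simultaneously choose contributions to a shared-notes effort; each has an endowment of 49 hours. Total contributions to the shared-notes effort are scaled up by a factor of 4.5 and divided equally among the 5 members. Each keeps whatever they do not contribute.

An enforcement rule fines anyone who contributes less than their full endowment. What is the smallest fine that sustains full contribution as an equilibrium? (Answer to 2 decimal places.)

4.90 hours

Given the others contribute fully, the best deviation is to contribute 0 (any partial contribution still incurs the fine and gives up units whose private return 0.9000 is below 1).
Deviating from 49 to 0 saves 49 hours but forfeits the deviator's share of the drop in the shared-notes effort: 4.5/5 × 49 = 44.10.
So the deviation gain is 49 − 44.10 = 4.90, and the fine must be at least 4.90 hours to wipe it out.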